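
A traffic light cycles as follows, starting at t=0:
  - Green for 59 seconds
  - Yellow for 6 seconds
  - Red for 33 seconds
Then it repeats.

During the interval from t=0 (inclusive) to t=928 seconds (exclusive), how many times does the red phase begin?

Answer: 9

Derivation:
Cycle = 59+6+33 = 98s
red phase starts at t = k*98 + 65 for k=0,1,2,...
Need k*98+65 < 928 → k < 8.806
k ∈ {0, ..., 8} → 9 starts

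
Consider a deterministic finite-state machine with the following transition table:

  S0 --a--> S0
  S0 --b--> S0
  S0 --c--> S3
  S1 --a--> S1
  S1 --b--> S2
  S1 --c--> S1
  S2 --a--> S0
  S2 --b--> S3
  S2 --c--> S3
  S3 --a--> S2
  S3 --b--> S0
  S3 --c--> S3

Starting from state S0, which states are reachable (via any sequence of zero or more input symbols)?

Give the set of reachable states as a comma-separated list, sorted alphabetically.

Answer: S0, S2, S3

Derivation:
BFS from S0:
  visit S0: S0--a-->S0 (seen), S0--b-->S0 (seen), S0--c-->S3 (new)
  visit S3: S3--a-->S2 (new), S3--b-->S0 (seen), S3--c-->S3 (seen)
  visit S2: S2--a-->S0 (seen), S2--b-->S3 (seen), S2--c-->S3 (seen)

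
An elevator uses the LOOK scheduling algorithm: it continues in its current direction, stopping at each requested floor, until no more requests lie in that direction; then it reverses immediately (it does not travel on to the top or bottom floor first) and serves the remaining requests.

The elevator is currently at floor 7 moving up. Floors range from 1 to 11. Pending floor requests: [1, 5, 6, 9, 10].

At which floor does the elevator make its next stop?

Current floor: 7, direction: up
Requests above: [9, 10]
Requests below: [1, 5, 6]
Moving up and requests lie above → nearest above is min([9, 10]) = 9

Answer: 9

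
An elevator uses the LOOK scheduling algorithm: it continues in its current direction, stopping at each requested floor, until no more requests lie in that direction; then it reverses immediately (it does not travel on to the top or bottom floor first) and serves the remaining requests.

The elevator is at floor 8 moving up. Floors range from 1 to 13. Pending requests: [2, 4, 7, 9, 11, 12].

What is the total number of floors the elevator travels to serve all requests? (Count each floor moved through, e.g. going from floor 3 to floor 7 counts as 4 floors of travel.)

Start at floor 8 moving up, LOOK stop order: [9, 11, 12, 7, 4, 2]
  8 → 9: |9-8| = 1, total = 1
  9 → 11: |11-9| = 2, total = 3
  11 → 12: |12-11| = 1, total = 4
  12 → 7: |7-12| = 5, total = 9
  7 → 4: |4-7| = 3, total = 12
  4 → 2: |2-4| = 2, total = 14

Answer: 14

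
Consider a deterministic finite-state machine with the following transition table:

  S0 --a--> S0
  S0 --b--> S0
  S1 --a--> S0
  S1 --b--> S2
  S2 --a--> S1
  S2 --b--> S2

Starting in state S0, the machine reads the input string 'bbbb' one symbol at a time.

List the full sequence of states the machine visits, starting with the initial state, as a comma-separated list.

Start: S0
  read 'b': S0 --b--> S0
  read 'b': S0 --b--> S0
  read 'b': S0 --b--> S0
  read 'b': S0 --b--> S0

Answer: S0, S0, S0, S0, S0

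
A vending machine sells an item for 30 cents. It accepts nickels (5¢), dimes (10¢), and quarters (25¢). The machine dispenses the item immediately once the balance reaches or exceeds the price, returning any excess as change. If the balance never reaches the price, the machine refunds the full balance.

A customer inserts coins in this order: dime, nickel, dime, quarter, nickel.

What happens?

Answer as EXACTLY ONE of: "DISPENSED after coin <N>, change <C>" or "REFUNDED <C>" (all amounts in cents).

Price: 30¢
Coin 1 (dime, 10¢): balance = 10¢
Coin 2 (nickel, 5¢): balance = 15¢
Coin 3 (dime, 10¢): balance = 25¢
Coin 4 (quarter, 25¢): balance = 50¢
  → balance >= price → DISPENSE, change = 50 - 30 = 20¢

Answer: DISPENSED after coin 4, change 20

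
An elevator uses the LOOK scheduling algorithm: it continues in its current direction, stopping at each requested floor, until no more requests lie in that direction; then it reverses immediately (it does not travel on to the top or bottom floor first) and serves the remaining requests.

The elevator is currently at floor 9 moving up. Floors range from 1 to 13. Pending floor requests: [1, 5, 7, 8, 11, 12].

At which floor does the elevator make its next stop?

Answer: 11

Derivation:
Current floor: 9, direction: up
Requests above: [11, 12]
Requests below: [1, 5, 7, 8]
Moving up and requests lie above → nearest above is min([11, 12]) = 11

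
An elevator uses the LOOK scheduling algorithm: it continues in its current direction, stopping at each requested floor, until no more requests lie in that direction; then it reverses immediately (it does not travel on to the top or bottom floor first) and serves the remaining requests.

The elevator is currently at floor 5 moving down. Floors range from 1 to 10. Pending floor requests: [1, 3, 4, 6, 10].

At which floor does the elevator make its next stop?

Answer: 4

Derivation:
Current floor: 5, direction: down
Requests above: [6, 10]
Requests below: [1, 3, 4]
Moving down and requests lie below → nearest below is max([1, 3, 4]) = 4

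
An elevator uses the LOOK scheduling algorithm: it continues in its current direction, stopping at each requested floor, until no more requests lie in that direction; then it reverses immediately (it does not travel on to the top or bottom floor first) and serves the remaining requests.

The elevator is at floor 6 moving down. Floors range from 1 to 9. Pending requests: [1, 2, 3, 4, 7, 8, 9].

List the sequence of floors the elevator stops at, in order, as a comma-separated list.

Current: 6, moving DOWN
Serve below first (descending): [4, 3, 2, 1]
Then reverse, serve above (ascending): [7, 8, 9]

Answer: 4, 3, 2, 1, 7, 8, 9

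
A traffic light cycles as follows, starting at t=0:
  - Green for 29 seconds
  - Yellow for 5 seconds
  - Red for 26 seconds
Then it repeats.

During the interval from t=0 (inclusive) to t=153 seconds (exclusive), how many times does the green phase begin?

Cycle = 29+5+26 = 60s
green phase starts at t = k*60 + 0 for k=0,1,2,...
Need k*60+0 < 153 → k < 2.550
k ∈ {0, ..., 2} → 3 starts

Answer: 3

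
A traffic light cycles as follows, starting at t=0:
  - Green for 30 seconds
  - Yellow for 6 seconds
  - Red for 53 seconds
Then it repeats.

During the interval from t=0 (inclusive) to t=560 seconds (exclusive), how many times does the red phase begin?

Answer: 6

Derivation:
Cycle = 30+6+53 = 89s
red phase starts at t = k*89 + 36 for k=0,1,2,...
Need k*89+36 < 560 → k < 5.888
k ∈ {0, ..., 5} → 6 starts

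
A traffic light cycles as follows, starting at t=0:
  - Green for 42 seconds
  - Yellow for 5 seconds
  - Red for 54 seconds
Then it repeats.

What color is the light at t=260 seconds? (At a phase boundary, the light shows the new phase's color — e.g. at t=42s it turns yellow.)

Answer: red

Derivation:
Cycle length = 42 + 5 + 54 = 101s
t = 260, phase_t = 260 mod 101 = 58
58 >= 47 → RED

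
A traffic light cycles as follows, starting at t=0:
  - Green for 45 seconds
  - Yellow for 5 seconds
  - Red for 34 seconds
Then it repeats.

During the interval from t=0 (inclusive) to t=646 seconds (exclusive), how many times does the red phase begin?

Answer: 8

Derivation:
Cycle = 45+5+34 = 84s
red phase starts at t = k*84 + 50 for k=0,1,2,...
Need k*84+50 < 646 → k < 7.095
k ∈ {0, ..., 7} → 8 starts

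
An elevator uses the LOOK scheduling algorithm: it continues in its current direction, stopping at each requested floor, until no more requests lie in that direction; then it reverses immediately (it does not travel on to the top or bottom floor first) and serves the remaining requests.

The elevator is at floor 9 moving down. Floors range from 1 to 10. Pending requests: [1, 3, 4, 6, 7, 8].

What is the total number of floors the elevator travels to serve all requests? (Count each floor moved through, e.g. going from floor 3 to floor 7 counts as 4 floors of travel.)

Answer: 8

Derivation:
Start at floor 9 moving down, LOOK stop order: [8, 7, 6, 4, 3, 1]
  9 → 8: |8-9| = 1, total = 1
  8 → 7: |7-8| = 1, total = 2
  7 → 6: |6-7| = 1, total = 3
  6 → 4: |4-6| = 2, total = 5
  4 → 3: |3-4| = 1, total = 6
  3 → 1: |1-3| = 2, total = 8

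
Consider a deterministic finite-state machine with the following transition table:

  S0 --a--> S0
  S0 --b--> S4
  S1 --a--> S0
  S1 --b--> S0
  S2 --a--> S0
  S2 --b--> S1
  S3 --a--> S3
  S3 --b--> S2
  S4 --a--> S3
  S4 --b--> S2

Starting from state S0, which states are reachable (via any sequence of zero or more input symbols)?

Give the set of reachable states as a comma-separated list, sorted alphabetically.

Answer: S0, S1, S2, S3, S4

Derivation:
BFS from S0:
  visit S0: S0--a-->S0 (seen), S0--b-->S4 (new)
  visit S4: S4--a-->S3 (new), S4--b-->S2 (new)
  visit S3: S3--a-->S3 (seen), S3--b-->S2 (seen)
  visit S2: S2--a-->S0 (seen), S2--b-->S1 (new)
  visit S1: S1--a-->S0 (seen), S1--b-->S0 (seen)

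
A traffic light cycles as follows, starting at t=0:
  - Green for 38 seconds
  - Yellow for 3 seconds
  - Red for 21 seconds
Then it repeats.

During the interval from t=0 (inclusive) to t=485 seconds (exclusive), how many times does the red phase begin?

Cycle = 38+3+21 = 62s
red phase starts at t = k*62 + 41 for k=0,1,2,...
Need k*62+41 < 485 → k < 7.161
k ∈ {0, ..., 7} → 8 starts

Answer: 8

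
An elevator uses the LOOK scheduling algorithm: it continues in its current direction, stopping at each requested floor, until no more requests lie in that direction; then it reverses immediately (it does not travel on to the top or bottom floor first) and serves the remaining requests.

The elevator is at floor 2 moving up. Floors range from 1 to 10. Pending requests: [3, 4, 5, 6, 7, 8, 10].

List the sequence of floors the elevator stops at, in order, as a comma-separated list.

Current: 2, moving UP
Serve above first (ascending): [3, 4, 5, 6, 7, 8, 10]
Then reverse, serve below (descending): []

Answer: 3, 4, 5, 6, 7, 8, 10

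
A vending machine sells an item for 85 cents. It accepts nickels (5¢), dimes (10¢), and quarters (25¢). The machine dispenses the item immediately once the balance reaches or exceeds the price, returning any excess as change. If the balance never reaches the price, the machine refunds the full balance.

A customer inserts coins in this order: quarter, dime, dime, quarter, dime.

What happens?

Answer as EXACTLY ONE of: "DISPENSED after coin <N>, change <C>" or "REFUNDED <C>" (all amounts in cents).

Price: 85¢
Coin 1 (quarter, 25¢): balance = 25¢
Coin 2 (dime, 10¢): balance = 35¢
Coin 3 (dime, 10¢): balance = 45¢
Coin 4 (quarter, 25¢): balance = 70¢
Coin 5 (dime, 10¢): balance = 80¢
All coins inserted, balance 80¢ < price 85¢ → REFUND 80¢

Answer: REFUNDED 80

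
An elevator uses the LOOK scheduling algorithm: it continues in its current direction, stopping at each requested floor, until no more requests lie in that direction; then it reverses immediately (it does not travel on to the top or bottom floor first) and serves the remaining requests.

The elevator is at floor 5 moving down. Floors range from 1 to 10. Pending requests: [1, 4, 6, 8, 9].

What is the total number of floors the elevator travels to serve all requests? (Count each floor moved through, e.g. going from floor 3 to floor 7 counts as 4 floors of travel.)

Answer: 12

Derivation:
Start at floor 5 moving down, LOOK stop order: [4, 1, 6, 8, 9]
  5 → 4: |4-5| = 1, total = 1
  4 → 1: |1-4| = 3, total = 4
  1 → 6: |6-1| = 5, total = 9
  6 → 8: |8-6| = 2, total = 11
  8 → 9: |9-8| = 1, total = 12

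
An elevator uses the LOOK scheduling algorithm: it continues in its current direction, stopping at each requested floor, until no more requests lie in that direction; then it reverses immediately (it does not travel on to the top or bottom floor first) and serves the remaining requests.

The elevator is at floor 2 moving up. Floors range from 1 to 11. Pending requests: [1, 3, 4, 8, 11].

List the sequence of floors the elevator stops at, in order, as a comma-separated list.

Answer: 3, 4, 8, 11, 1

Derivation:
Current: 2, moving UP
Serve above first (ascending): [3, 4, 8, 11]
Then reverse, serve below (descending): [1]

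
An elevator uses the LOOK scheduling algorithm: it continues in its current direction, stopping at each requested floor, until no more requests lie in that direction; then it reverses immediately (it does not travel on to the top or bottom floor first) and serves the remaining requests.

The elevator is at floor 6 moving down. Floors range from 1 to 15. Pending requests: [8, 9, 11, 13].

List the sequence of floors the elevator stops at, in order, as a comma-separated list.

Answer: 8, 9, 11, 13

Derivation:
Current: 6, moving DOWN
Serve below first (descending): []
Then reverse, serve above (ascending): [8, 9, 11, 13]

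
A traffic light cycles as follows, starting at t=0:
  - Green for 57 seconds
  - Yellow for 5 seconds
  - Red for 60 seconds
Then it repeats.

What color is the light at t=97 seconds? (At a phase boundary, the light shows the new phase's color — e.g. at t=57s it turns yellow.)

Cycle length = 57 + 5 + 60 = 122s
t = 97, phase_t = 97 mod 122 = 97
97 >= 62 → RED

Answer: red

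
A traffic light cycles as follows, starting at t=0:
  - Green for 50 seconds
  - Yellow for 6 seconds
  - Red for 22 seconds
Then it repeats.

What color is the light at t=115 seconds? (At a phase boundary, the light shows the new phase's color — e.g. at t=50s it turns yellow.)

Answer: green

Derivation:
Cycle length = 50 + 6 + 22 = 78s
t = 115, phase_t = 115 mod 78 = 37
37 < 50 (green end) → GREEN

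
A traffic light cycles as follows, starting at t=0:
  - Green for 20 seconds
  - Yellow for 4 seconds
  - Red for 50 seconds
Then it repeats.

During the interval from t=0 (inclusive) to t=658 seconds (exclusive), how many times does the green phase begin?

Answer: 9

Derivation:
Cycle = 20+4+50 = 74s
green phase starts at t = k*74 + 0 for k=0,1,2,...
Need k*74+0 < 658 → k < 8.892
k ∈ {0, ..., 8} → 9 starts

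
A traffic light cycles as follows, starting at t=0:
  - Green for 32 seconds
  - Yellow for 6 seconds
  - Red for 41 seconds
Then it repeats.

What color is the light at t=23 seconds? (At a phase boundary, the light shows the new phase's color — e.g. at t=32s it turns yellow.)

Cycle length = 32 + 6 + 41 = 79s
t = 23, phase_t = 23 mod 79 = 23
23 < 32 (green end) → GREEN

Answer: green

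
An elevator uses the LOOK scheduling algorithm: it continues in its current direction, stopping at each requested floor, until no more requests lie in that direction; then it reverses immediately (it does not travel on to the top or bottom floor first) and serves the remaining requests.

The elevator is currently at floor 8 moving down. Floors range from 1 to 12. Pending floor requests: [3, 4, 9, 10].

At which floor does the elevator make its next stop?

Answer: 4

Derivation:
Current floor: 8, direction: down
Requests above: [9, 10]
Requests below: [3, 4]
Moving down and requests lie below → nearest below is max([3, 4]) = 4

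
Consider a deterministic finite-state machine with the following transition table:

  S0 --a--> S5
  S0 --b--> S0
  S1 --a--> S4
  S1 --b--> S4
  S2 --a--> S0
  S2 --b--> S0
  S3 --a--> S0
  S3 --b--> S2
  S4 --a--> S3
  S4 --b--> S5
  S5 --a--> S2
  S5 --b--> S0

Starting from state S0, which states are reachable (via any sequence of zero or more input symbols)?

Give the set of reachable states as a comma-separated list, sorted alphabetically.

Answer: S0, S2, S5

Derivation:
BFS from S0:
  visit S0: S0--a-->S5 (new), S0--b-->S0 (seen)
  visit S5: S5--a-->S2 (new), S5--b-->S0 (seen)
  visit S2: S2--a-->S0 (seen), S2--b-->S0 (seen)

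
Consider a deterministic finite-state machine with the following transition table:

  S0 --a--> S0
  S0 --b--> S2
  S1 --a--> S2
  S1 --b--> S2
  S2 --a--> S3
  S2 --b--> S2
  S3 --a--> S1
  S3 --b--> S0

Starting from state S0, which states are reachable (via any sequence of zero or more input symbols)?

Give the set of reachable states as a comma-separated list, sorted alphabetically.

Answer: S0, S1, S2, S3

Derivation:
BFS from S0:
  visit S0: S0--a-->S0 (seen), S0--b-->S2 (new)
  visit S2: S2--a-->S3 (new), S2--b-->S2 (seen)
  visit S3: S3--a-->S1 (new), S3--b-->S0 (seen)
  visit S1: S1--a-->S2 (seen), S1--b-->S2 (seen)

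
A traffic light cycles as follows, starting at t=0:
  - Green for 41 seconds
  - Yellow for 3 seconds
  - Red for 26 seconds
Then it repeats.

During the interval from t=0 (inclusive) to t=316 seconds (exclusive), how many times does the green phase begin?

Cycle = 41+3+26 = 70s
green phase starts at t = k*70 + 0 for k=0,1,2,...
Need k*70+0 < 316 → k < 4.514
k ∈ {0, ..., 4} → 5 starts

Answer: 5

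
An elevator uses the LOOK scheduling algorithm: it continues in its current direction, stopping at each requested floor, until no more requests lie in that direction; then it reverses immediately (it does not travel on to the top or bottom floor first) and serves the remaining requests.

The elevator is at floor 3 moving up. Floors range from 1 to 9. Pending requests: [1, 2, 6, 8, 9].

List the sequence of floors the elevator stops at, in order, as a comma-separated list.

Current: 3, moving UP
Serve above first (ascending): [6, 8, 9]
Then reverse, serve below (descending): [2, 1]

Answer: 6, 8, 9, 2, 1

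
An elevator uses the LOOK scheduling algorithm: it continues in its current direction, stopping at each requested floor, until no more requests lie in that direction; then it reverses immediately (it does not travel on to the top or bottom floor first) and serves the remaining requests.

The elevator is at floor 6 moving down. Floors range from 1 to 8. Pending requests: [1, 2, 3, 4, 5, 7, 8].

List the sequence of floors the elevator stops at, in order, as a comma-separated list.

Answer: 5, 4, 3, 2, 1, 7, 8

Derivation:
Current: 6, moving DOWN
Serve below first (descending): [5, 4, 3, 2, 1]
Then reverse, serve above (ascending): [7, 8]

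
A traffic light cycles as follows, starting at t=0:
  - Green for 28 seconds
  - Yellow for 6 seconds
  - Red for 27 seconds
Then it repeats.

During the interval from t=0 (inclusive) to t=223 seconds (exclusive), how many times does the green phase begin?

Answer: 4

Derivation:
Cycle = 28+6+27 = 61s
green phase starts at t = k*61 + 0 for k=0,1,2,...
Need k*61+0 < 223 → k < 3.656
k ∈ {0, ..., 3} → 4 starts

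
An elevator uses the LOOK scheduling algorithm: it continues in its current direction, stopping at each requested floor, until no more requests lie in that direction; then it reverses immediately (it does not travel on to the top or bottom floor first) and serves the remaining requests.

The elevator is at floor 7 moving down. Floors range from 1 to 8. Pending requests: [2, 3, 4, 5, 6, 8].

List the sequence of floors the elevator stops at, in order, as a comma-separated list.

Answer: 6, 5, 4, 3, 2, 8

Derivation:
Current: 7, moving DOWN
Serve below first (descending): [6, 5, 4, 3, 2]
Then reverse, serve above (ascending): [8]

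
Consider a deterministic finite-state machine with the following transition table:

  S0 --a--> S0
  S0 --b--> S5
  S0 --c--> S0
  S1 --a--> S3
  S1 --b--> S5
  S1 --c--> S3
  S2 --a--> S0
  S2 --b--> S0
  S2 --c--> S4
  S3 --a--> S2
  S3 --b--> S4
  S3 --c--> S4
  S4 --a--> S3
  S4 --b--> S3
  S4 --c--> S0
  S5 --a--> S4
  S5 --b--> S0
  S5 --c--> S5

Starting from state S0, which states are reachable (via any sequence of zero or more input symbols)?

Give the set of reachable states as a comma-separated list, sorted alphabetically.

BFS from S0:
  visit S0: S0--a-->S0 (seen), S0--b-->S5 (new), S0--c-->S0 (seen)
  visit S5: S5--a-->S4 (new), S5--b-->S0 (seen), S5--c-->S5 (seen)
  visit S4: S4--a-->S3 (new), S4--b-->S3 (seen), S4--c-->S0 (seen)
  visit S3: S3--a-->S2 (new), S3--b-->S4 (seen), S3--c-->S4 (seen)
  visit S2: S2--a-->S0 (seen), S2--b-->S0 (seen), S2--c-->S4 (seen)

Answer: S0, S2, S3, S4, S5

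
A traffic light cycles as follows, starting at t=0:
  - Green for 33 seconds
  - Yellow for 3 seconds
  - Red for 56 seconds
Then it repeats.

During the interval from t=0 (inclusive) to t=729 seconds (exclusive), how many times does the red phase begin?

Cycle = 33+3+56 = 92s
red phase starts at t = k*92 + 36 for k=0,1,2,...
Need k*92+36 < 729 → k < 7.533
k ∈ {0, ..., 7} → 8 starts

Answer: 8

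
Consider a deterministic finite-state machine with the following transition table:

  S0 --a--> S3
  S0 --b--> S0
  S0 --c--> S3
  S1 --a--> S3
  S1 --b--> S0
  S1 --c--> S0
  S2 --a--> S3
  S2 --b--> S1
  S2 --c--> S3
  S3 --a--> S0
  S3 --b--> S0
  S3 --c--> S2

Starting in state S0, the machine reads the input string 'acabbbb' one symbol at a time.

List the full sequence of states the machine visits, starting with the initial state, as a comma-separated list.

Answer: S0, S3, S2, S3, S0, S0, S0, S0

Derivation:
Start: S0
  read 'a': S0 --a--> S3
  read 'c': S3 --c--> S2
  read 'a': S2 --a--> S3
  read 'b': S3 --b--> S0
  read 'b': S0 --b--> S0
  read 'b': S0 --b--> S0
  read 'b': S0 --b--> S0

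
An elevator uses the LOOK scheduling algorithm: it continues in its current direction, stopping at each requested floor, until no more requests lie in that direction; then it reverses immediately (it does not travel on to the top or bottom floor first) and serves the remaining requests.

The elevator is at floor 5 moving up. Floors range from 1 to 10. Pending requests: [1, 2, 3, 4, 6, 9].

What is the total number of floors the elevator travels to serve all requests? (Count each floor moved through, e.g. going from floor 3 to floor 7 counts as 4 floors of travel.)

Start at floor 5 moving up, LOOK stop order: [6, 9, 4, 3, 2, 1]
  5 → 6: |6-5| = 1, total = 1
  6 → 9: |9-6| = 3, total = 4
  9 → 4: |4-9| = 5, total = 9
  4 → 3: |3-4| = 1, total = 10
  3 → 2: |2-3| = 1, total = 11
  2 → 1: |1-2| = 1, total = 12

Answer: 12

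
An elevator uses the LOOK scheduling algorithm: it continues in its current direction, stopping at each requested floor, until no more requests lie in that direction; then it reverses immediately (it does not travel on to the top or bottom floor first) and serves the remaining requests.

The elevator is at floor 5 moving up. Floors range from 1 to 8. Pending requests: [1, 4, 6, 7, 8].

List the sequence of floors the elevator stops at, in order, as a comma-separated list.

Current: 5, moving UP
Serve above first (ascending): [6, 7, 8]
Then reverse, serve below (descending): [4, 1]

Answer: 6, 7, 8, 4, 1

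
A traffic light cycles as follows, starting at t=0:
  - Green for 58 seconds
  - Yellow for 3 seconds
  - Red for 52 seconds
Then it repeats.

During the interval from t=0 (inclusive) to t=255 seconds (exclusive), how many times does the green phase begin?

Cycle = 58+3+52 = 113s
green phase starts at t = k*113 + 0 for k=0,1,2,...
Need k*113+0 < 255 → k < 2.257
k ∈ {0, ..., 2} → 3 starts

Answer: 3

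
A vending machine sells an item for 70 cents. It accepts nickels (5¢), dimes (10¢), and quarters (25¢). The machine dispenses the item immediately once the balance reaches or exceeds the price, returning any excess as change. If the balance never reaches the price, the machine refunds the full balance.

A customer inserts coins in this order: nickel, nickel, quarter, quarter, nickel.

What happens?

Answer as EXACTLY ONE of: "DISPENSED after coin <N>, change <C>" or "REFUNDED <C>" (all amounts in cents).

Price: 70¢
Coin 1 (nickel, 5¢): balance = 5¢
Coin 2 (nickel, 5¢): balance = 10¢
Coin 3 (quarter, 25¢): balance = 35¢
Coin 4 (quarter, 25¢): balance = 60¢
Coin 5 (nickel, 5¢): balance = 65¢
All coins inserted, balance 65¢ < price 70¢ → REFUND 65¢

Answer: REFUNDED 65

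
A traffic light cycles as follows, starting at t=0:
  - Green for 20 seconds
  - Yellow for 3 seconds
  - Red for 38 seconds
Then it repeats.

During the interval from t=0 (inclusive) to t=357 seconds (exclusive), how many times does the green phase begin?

Cycle = 20+3+38 = 61s
green phase starts at t = k*61 + 0 for k=0,1,2,...
Need k*61+0 < 357 → k < 5.852
k ∈ {0, ..., 5} → 6 starts

Answer: 6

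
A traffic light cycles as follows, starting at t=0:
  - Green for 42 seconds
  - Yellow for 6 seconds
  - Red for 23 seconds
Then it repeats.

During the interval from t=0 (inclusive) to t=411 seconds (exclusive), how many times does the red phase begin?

Answer: 6

Derivation:
Cycle = 42+6+23 = 71s
red phase starts at t = k*71 + 48 for k=0,1,2,...
Need k*71+48 < 411 → k < 5.113
k ∈ {0, ..., 5} → 6 starts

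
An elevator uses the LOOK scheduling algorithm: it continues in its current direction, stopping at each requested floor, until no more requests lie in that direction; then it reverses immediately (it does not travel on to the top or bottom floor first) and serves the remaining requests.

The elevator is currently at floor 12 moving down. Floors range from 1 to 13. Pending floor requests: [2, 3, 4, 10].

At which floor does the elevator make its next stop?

Answer: 10

Derivation:
Current floor: 12, direction: down
Requests above: []
Requests below: [2, 3, 4, 10]
Moving down and requests lie below → nearest below is max([2, 3, 4, 10]) = 10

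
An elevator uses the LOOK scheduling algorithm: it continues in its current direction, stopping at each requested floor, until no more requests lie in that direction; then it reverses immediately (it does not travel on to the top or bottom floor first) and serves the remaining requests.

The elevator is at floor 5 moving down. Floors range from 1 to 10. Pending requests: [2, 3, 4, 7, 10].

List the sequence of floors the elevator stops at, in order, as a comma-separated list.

Answer: 4, 3, 2, 7, 10

Derivation:
Current: 5, moving DOWN
Serve below first (descending): [4, 3, 2]
Then reverse, serve above (ascending): [7, 10]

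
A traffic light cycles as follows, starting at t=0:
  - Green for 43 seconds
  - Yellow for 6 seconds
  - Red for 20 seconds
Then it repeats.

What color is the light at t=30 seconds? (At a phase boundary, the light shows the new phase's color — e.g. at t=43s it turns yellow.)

Answer: green

Derivation:
Cycle length = 43 + 6 + 20 = 69s
t = 30, phase_t = 30 mod 69 = 30
30 < 43 (green end) → GREEN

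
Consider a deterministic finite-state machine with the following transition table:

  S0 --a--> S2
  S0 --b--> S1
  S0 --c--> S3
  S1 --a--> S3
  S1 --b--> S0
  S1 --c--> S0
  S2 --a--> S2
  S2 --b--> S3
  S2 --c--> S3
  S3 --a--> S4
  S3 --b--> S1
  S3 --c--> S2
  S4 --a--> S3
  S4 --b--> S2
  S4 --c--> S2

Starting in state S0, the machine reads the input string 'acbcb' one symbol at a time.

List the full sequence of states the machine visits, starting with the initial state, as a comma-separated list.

Start: S0
  read 'a': S0 --a--> S2
  read 'c': S2 --c--> S3
  read 'b': S3 --b--> S1
  read 'c': S1 --c--> S0
  read 'b': S0 --b--> S1

Answer: S0, S2, S3, S1, S0, S1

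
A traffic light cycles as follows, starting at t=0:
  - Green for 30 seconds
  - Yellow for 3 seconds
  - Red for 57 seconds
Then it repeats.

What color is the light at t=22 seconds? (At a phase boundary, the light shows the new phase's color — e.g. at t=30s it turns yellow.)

Answer: green

Derivation:
Cycle length = 30 + 3 + 57 = 90s
t = 22, phase_t = 22 mod 90 = 22
22 < 30 (green end) → GREEN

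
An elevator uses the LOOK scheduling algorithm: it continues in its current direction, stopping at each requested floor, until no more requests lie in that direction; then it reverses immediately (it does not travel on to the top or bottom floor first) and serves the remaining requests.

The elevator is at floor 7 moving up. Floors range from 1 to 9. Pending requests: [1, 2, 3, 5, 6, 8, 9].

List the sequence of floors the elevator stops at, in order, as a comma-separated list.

Answer: 8, 9, 6, 5, 3, 2, 1

Derivation:
Current: 7, moving UP
Serve above first (ascending): [8, 9]
Then reverse, serve below (descending): [6, 5, 3, 2, 1]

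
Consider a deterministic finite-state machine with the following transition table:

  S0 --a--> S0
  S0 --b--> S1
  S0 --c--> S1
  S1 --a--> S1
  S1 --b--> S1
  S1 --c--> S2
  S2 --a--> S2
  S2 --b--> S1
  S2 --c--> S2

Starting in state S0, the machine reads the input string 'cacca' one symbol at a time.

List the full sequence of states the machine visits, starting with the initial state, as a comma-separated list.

Answer: S0, S1, S1, S2, S2, S2

Derivation:
Start: S0
  read 'c': S0 --c--> S1
  read 'a': S1 --a--> S1
  read 'c': S1 --c--> S2
  read 'c': S2 --c--> S2
  read 'a': S2 --a--> S2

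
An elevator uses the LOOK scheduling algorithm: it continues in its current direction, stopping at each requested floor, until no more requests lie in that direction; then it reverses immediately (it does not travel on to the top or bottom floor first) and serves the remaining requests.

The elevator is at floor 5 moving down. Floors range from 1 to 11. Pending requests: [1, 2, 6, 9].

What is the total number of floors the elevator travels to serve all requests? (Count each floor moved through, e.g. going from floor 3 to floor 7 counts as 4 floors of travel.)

Answer: 12

Derivation:
Start at floor 5 moving down, LOOK stop order: [2, 1, 6, 9]
  5 → 2: |2-5| = 3, total = 3
  2 → 1: |1-2| = 1, total = 4
  1 → 6: |6-1| = 5, total = 9
  6 → 9: |9-6| = 3, total = 12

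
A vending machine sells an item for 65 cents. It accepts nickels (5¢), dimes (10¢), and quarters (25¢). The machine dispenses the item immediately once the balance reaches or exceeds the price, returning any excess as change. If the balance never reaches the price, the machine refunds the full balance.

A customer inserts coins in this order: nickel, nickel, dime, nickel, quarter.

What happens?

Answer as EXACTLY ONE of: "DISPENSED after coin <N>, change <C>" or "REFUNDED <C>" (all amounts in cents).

Answer: REFUNDED 50

Derivation:
Price: 65¢
Coin 1 (nickel, 5¢): balance = 5¢
Coin 2 (nickel, 5¢): balance = 10¢
Coin 3 (dime, 10¢): balance = 20¢
Coin 4 (nickel, 5¢): balance = 25¢
Coin 5 (quarter, 25¢): balance = 50¢
All coins inserted, balance 50¢ < price 65¢ → REFUND 50¢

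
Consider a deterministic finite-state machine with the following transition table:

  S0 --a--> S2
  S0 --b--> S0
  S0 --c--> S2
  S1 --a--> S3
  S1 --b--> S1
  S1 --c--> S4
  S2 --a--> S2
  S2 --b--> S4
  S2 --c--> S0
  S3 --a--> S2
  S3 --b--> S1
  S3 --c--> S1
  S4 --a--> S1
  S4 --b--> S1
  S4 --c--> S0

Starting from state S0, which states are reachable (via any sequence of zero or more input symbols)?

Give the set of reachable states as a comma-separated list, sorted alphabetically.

Answer: S0, S1, S2, S3, S4

Derivation:
BFS from S0:
  visit S0: S0--a-->S2 (new), S0--b-->S0 (seen), S0--c-->S2 (seen)
  visit S2: S2--a-->S2 (seen), S2--b-->S4 (new), S2--c-->S0 (seen)
  visit S4: S4--a-->S1 (new), S4--b-->S1 (seen), S4--c-->S0 (seen)
  visit S1: S1--a-->S3 (new), S1--b-->S1 (seen), S1--c-->S4 (seen)
  visit S3: S3--a-->S2 (seen), S3--b-->S1 (seen), S3--c-->S1 (seen)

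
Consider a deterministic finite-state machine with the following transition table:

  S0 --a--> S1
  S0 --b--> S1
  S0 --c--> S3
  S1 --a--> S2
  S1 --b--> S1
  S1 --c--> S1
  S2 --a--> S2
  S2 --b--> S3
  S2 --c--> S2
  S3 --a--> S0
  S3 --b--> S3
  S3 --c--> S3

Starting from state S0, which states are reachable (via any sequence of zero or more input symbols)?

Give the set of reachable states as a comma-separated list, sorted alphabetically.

Answer: S0, S1, S2, S3

Derivation:
BFS from S0:
  visit S0: S0--a-->S1 (new), S0--b-->S1 (seen), S0--c-->S3 (new)
  visit S1: S1--a-->S2 (new), S1--b-->S1 (seen), S1--c-->S1 (seen)
  visit S3: S3--a-->S0 (seen), S3--b-->S3 (seen), S3--c-->S3 (seen)
  visit S2: S2--a-->S2 (seen), S2--b-->S3 (seen), S2--c-->S2 (seen)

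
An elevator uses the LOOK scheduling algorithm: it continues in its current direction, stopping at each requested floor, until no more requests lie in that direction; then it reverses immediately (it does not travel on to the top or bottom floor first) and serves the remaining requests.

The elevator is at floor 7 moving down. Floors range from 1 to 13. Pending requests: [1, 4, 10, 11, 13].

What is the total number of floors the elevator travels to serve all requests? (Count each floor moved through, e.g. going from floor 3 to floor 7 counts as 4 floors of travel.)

Start at floor 7 moving down, LOOK stop order: [4, 1, 10, 11, 13]
  7 → 4: |4-7| = 3, total = 3
  4 → 1: |1-4| = 3, total = 6
  1 → 10: |10-1| = 9, total = 15
  10 → 11: |11-10| = 1, total = 16
  11 → 13: |13-11| = 2, total = 18

Answer: 18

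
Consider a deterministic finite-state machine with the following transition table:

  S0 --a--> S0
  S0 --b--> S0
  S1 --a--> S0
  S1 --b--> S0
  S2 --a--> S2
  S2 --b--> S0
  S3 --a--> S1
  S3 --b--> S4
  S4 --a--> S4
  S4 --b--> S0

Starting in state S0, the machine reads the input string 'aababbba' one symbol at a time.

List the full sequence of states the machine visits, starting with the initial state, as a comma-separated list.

Answer: S0, S0, S0, S0, S0, S0, S0, S0, S0

Derivation:
Start: S0
  read 'a': S0 --a--> S0
  read 'a': S0 --a--> S0
  read 'b': S0 --b--> S0
  read 'a': S0 --a--> S0
  read 'b': S0 --b--> S0
  read 'b': S0 --b--> S0
  read 'b': S0 --b--> S0
  read 'a': S0 --a--> S0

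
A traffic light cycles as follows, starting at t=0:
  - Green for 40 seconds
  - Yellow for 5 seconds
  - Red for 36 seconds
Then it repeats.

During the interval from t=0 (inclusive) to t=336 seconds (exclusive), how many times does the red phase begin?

Cycle = 40+5+36 = 81s
red phase starts at t = k*81 + 45 for k=0,1,2,...
Need k*81+45 < 336 → k < 3.593
k ∈ {0, ..., 3} → 4 starts

Answer: 4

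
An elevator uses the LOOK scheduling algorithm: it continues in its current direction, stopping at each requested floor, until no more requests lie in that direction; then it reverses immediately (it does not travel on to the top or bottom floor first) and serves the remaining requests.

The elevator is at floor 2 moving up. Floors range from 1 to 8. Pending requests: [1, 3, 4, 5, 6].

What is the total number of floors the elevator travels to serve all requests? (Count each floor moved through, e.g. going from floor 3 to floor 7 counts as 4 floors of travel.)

Start at floor 2 moving up, LOOK stop order: [3, 4, 5, 6, 1]
  2 → 3: |3-2| = 1, total = 1
  3 → 4: |4-3| = 1, total = 2
  4 → 5: |5-4| = 1, total = 3
  5 → 6: |6-5| = 1, total = 4
  6 → 1: |1-6| = 5, total = 9

Answer: 9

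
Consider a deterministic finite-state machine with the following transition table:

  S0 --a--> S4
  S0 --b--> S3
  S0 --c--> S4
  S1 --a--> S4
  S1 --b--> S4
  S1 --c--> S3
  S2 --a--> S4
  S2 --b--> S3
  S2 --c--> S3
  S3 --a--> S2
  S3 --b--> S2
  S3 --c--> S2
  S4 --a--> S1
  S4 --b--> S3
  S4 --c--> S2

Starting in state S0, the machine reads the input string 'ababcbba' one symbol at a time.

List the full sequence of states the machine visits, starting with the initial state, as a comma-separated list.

Answer: S0, S4, S3, S2, S3, S2, S3, S2, S4

Derivation:
Start: S0
  read 'a': S0 --a--> S4
  read 'b': S4 --b--> S3
  read 'a': S3 --a--> S2
  read 'b': S2 --b--> S3
  read 'c': S3 --c--> S2
  read 'b': S2 --b--> S3
  read 'b': S3 --b--> S2
  read 'a': S2 --a--> S4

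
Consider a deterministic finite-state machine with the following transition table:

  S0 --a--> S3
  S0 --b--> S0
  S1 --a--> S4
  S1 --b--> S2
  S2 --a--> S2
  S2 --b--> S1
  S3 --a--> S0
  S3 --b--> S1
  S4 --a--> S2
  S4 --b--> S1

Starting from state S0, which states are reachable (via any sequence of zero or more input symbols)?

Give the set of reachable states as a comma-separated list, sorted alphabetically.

BFS from S0:
  visit S0: S0--a-->S3 (new), S0--b-->S0 (seen)
  visit S3: S3--a-->S0 (seen), S3--b-->S1 (new)
  visit S1: S1--a-->S4 (new), S1--b-->S2 (new)
  visit S4: S4--a-->S2 (seen), S4--b-->S1 (seen)
  visit S2: S2--a-->S2 (seen), S2--b-->S1 (seen)

Answer: S0, S1, S2, S3, S4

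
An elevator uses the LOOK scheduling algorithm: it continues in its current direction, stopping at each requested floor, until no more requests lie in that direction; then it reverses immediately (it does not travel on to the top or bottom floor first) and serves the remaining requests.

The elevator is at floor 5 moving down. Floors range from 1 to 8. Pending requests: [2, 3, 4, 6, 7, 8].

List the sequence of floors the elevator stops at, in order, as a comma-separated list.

Current: 5, moving DOWN
Serve below first (descending): [4, 3, 2]
Then reverse, serve above (ascending): [6, 7, 8]

Answer: 4, 3, 2, 6, 7, 8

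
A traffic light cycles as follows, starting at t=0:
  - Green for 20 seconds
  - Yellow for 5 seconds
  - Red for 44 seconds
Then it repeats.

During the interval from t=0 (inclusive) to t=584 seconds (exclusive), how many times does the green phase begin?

Cycle = 20+5+44 = 69s
green phase starts at t = k*69 + 0 for k=0,1,2,...
Need k*69+0 < 584 → k < 8.464
k ∈ {0, ..., 8} → 9 starts

Answer: 9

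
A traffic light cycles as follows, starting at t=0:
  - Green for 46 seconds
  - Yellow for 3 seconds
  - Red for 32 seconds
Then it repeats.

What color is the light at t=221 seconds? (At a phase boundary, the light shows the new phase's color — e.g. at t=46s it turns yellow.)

Cycle length = 46 + 3 + 32 = 81s
t = 221, phase_t = 221 mod 81 = 59
59 >= 49 → RED

Answer: red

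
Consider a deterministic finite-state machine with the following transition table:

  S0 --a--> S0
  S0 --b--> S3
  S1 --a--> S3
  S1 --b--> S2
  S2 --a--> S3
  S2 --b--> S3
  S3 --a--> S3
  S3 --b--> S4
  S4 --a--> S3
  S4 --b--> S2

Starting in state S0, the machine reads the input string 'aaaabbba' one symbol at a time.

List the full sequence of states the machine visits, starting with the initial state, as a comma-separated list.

Start: S0
  read 'a': S0 --a--> S0
  read 'a': S0 --a--> S0
  read 'a': S0 --a--> S0
  read 'a': S0 --a--> S0
  read 'b': S0 --b--> S3
  read 'b': S3 --b--> S4
  read 'b': S4 --b--> S2
  read 'a': S2 --a--> S3

Answer: S0, S0, S0, S0, S0, S3, S4, S2, S3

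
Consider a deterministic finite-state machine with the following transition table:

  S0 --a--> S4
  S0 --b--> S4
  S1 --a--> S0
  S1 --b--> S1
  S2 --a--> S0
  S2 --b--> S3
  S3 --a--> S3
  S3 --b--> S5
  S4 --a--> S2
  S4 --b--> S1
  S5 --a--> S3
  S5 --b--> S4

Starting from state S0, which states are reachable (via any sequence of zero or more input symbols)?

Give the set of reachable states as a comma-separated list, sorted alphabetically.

BFS from S0:
  visit S0: S0--a-->S4 (new), S0--b-->S4 (seen)
  visit S4: S4--a-->S2 (new), S4--b-->S1 (new)
  visit S2: S2--a-->S0 (seen), S2--b-->S3 (new)
  visit S1: S1--a-->S0 (seen), S1--b-->S1 (seen)
  visit S3: S3--a-->S3 (seen), S3--b-->S5 (new)
  visit S5: S5--a-->S3 (seen), S5--b-->S4 (seen)

Answer: S0, S1, S2, S3, S4, S5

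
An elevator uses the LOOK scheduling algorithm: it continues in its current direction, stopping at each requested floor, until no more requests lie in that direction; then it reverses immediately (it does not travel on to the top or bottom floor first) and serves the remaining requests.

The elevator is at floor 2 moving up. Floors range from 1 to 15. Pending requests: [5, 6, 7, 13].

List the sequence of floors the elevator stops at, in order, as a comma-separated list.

Answer: 5, 6, 7, 13

Derivation:
Current: 2, moving UP
Serve above first (ascending): [5, 6, 7, 13]
Then reverse, serve below (descending): []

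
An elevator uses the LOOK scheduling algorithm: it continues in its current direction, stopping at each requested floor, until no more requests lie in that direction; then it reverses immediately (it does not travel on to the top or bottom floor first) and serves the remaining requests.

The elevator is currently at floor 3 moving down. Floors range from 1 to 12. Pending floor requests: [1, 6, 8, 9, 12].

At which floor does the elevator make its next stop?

Answer: 1

Derivation:
Current floor: 3, direction: down
Requests above: [6, 8, 9, 12]
Requests below: [1]
Moving down and requests lie below → nearest below is max([1]) = 1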